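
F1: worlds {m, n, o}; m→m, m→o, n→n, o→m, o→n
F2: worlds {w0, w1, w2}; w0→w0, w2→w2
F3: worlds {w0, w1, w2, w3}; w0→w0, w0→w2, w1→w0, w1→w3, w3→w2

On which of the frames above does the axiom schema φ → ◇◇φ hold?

F1

This is the axiom for a generalized confluence (Geach) condition; its first-order frame correspondent is ∀x ∃w (x = w ∧ xR²w).
F1: holds.
F2: fails — at w1 but no w with w1=w and w1R²w.
F3: fails — at w1 but no w with w1=w and w1R²w.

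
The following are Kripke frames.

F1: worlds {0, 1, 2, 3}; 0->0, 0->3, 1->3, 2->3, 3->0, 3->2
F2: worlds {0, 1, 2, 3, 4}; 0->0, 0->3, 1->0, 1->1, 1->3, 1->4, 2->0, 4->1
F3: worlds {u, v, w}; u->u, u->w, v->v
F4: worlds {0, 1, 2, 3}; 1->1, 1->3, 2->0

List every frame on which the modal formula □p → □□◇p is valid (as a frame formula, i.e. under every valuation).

F1

This is the axiom for a generalized confluence (Geach) condition; its first-order frame correspondent is ∀x ∀z (xR²z → ∃w (xRw ∧ zRw)).
F1: holds.
F2: fails — 0R²3 but no w with 0Rw and 3Rw.
F3: fails — uR²w but no t with uRt and wRt.
F4: fails — 1R²3 but no w with 1Rw and 3Rw.
Valid on: F1.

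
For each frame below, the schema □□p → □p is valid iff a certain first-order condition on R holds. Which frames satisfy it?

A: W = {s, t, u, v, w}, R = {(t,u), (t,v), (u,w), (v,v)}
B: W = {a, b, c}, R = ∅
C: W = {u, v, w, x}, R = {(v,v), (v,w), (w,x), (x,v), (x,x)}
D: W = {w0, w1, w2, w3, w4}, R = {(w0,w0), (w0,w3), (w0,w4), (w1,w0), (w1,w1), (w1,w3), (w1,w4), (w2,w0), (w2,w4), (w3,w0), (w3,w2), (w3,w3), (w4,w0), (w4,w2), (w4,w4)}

The schema corresponds to density: ∀x ∀y (Rxy → ∃z (Rxz ∧ Rzy)).
A: fails — Rtu but no z with Rtz and Rzu.
B: condition met.
C: condition met.
D: condition met.
Valid on: B, C, D.

B, C, D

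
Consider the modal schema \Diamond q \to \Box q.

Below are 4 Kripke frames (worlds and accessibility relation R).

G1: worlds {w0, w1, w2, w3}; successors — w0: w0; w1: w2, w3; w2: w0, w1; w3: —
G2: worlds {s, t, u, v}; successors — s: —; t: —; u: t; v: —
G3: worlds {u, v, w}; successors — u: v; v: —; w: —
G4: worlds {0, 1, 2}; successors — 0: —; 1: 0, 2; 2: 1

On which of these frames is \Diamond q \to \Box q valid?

The schema corresponds to partial functionality: \forall x \forall y \forall z (Rxy \wedge Rxz \to y = z).
G1: fails — w1 sees both w2 and w3.
G2: holds.
G3: holds.
G4: fails — 1 sees both 0 and 2.
Valid on: G2, G3.

G2, G3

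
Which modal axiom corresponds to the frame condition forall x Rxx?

This is reflexivity; the standard corresponding axiom is T: □r → r.
Suppose □r→r is valid. At any x set V(r)={w : Rxw}. Then □r holds at x, so r holds at x, i.e. Rxx.

□r → r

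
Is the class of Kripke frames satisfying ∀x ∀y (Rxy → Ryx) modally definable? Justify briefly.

The condition is symmetry. A defining modal formula is q → □◇q.

Yes, by q → □◇q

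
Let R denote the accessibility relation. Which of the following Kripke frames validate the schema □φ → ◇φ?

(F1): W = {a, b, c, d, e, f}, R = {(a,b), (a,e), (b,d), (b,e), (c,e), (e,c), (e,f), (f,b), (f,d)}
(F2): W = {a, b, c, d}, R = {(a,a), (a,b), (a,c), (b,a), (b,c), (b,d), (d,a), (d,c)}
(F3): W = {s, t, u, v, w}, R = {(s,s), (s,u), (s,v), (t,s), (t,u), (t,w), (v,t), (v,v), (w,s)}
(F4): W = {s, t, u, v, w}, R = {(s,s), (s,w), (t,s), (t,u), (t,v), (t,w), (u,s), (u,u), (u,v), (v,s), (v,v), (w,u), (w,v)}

(F4)

Frame correspondent (Sahlqvist): ∀x ∃y Rxy — i.e. seriality.
(F1): fails — world d has no successor.
(F2): fails — world c has no successor.
(F3): fails — world u has no successor.
(F4): satisfies the condition.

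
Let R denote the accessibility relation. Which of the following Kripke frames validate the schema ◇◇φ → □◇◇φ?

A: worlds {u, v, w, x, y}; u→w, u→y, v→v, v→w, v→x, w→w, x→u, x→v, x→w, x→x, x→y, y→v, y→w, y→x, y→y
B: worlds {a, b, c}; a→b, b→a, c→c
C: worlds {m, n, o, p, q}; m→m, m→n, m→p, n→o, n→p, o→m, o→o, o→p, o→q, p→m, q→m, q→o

none

Frame correspondent (Sahlqvist): ∀x ∀y ∀z ((xR²y ∧ xRz) → ∃w (y = w ∧ zR²w)) — i.e. a generalized confluence (Geach) condition.
A: fails — uR²v, uRw but no t with v=t and wR²t.
B: fails — aR²a, aRb but no w with a=w and bR²w.
C: fails — mR²n, mRn but no w with n=w and nR²w.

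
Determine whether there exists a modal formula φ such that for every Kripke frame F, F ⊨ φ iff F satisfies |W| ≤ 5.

Not definable by any modal formula

Any modally definable frame class is closed under disjoint unions.
Any modal formula valid on each of 6 disjoint one-world frames is valid on their disjoint union (validity is preserved under disjoint unions). Each one-world frame has |W|=1≤5, but the union has |W|=6.
So the class is not modally definable.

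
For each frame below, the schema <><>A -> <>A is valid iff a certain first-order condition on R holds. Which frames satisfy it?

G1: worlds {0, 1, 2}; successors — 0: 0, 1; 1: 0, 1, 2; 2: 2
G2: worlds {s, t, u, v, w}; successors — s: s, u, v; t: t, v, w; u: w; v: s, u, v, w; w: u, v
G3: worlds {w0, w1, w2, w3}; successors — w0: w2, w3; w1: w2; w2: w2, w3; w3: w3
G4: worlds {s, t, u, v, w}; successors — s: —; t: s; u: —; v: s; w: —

G4

This is the axiom for transitivity; its first-order frame correspondent is forall x forall y forall z (Rxy & Ryz -> Rxz).
G1: fails — R01 and R12 but not R02.
G2: fails — Rtv and Rvu but not Rtu.
G3: fails — Rw1w2 and Rw2w3 but not Rw1w3.
G4: condition met.
Valid on: G4.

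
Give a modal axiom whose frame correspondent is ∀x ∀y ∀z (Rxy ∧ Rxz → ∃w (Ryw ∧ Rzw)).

◇□p → □◇p

This is convergence; the standard corresponding axiom is .2: ◇□p → □◇p.
Suppose ◇□p→□◇p is valid. Take Rxy, Rxz and set V(p)={w : Ryw}. Then □p at y so ◇□p at x, so □◇p at x, so ◇p at z, giving w with Rzw and Ryw.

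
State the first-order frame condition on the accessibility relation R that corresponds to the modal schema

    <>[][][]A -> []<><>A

This is a Sahlqvist (Geach-type) schema ◇^1□^3A → □^1◇^2A.
First-order correspondent: forall x forall y forall z ((xRy & xRz) -> exists w (y R^3 w & z R^2 w)).

forall x forall y forall z ((xRy & xRz) -> exists w (y R^3 w & z R^2 w))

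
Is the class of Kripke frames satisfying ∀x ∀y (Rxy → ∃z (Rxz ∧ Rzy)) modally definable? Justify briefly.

Yes — defined by □□q → □q

This is a Sahlqvist condition; the C4 axiom □□q → □q defines it.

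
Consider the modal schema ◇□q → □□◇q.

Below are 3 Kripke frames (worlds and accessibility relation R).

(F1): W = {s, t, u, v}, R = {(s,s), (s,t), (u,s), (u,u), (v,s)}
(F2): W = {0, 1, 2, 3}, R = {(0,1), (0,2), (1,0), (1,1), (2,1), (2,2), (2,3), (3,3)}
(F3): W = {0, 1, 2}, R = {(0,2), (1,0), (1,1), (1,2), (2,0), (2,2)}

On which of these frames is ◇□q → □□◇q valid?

(F3)

The schema corresponds to a generalized confluence (Geach) condition: ∀x ∀y ∀z ((xRy ∧ xR²z) → ∃w (yRw ∧ zRw)).
(F1): fails — sRs, sR²t but no w with sRw and tRw.
(F2): fails — 0R1, 0R²3 but no w with 1Rw and 3Rw.
(F3): condition met.
Valid on: (F3).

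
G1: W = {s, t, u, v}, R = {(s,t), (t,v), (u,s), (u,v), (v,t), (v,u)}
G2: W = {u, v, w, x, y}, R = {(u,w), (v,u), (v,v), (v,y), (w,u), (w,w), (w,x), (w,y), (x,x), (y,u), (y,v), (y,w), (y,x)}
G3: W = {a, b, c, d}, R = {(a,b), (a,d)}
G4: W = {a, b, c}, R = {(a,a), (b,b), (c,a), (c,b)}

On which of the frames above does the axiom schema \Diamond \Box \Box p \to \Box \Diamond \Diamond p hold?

G1, G2

This is the axiom for a generalized confluence (Geach) condition; its first-order frame correspondent is \forall x \forall y \forall z ((xRy \wedge xRz) \to \exists w (y R^2 w \wedge z R^2 w)).
G1: holds.
G2: holds.
G3: fails — aRb, aRb but no w with bR²w and bR²w.
G4: fails — cRa, cRb but no w with aR²w and bR²w.
Valid on: G1, G2.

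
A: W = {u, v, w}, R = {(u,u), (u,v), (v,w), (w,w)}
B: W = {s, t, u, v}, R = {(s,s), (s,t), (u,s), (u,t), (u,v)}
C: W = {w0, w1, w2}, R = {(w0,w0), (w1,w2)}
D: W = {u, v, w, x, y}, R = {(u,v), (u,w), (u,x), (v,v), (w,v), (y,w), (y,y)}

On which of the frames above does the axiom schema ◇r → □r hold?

C

Frame correspondent (Sahlqvist): ∀x ∀y ∀z (Rxy ∧ Rxz → y = z) — i.e. partial functionality.
A: fails — u sees both u and v.
B: fails — s sees both s and t.
C: holds.
D: fails — u sees both v and w.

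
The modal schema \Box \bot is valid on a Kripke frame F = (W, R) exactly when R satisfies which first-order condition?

Emptiness of R

This schema is the Ver axiom.
Its frame correspondent is emptiness of R — \forall x \forall y \neg Rxy.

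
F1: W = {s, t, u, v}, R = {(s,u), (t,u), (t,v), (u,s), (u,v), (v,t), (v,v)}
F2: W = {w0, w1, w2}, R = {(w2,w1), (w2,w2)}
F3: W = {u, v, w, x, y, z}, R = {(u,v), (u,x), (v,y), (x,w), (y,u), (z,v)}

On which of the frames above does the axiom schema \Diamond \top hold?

Frame correspondent (Sahlqvist): \forall x \exists y Rxy — i.e. seriality.
F1: holds.
F2: fails — world w0 has no successor.
F3: fails — world w has no successor.

F1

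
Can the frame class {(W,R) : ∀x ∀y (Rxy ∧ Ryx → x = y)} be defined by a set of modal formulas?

If a class were modally definable it would be closed under surjective bounded morphisms (Goldblatt–Thomason).
The 6-cycle (worlds w0,w1,w2,w3,w4,w5 with w0→w1→w2→w3→w4→w5→w0) is antisymmetric. Sending even-indexed worlds to a and odd-indexed worlds to b is a surjective bounded morphism onto the two-world frame with a↔b, which is not antisymmetric.
So no modal formula (or set of formulas) defines exactly the antisymmetric frames.

No — not modally definable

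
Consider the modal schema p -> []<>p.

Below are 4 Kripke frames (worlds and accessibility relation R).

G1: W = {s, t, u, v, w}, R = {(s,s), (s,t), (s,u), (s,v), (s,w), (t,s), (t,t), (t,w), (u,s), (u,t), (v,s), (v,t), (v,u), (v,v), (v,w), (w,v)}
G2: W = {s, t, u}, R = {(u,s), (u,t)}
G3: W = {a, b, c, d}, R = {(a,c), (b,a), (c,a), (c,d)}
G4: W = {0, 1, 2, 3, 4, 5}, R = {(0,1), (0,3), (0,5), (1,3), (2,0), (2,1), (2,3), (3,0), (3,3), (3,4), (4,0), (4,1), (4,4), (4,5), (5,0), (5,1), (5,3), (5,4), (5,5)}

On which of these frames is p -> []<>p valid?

none

The schema corresponds to symmetry: forall x forall y (Rxy -> Ryx).
G1: fails — Rut but not Rtu.
G2: fails — Rus but not Rsu.
G3: fails — Rba but not Rab.
G4: fails — R34 but not R43.
Valid on no frame.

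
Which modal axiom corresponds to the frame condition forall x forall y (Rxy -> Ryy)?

A defining formula is □(□s → s) (the T□ axiom).

□(□s → s)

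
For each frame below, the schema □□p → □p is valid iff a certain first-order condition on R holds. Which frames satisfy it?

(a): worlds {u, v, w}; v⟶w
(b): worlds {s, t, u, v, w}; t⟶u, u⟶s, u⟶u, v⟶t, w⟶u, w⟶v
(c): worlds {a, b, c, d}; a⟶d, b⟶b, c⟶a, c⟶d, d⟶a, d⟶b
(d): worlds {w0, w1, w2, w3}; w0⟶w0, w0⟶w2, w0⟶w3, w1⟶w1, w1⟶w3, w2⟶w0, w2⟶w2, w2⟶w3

(d)

The schema corresponds to density: ∀x ∀y (Rxy → ∃z (Rxz ∧ Rzy)).
(a): fails — Rvw but no z with Rvz and Rzw.
(b): fails — Rvt but no z with Rvz and Rzt.
(c): fails — Rad but no z with Raz and Rzd.
(d): ✓.
Valid on: (d).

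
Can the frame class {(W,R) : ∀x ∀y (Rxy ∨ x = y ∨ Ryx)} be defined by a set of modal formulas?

Not definable by any modal formula

Any modally definable frame class is closed under disjoint unions.
Take 4 disjoint single-world reflexive frames: each is trivially connected, but their disjoint union has 4 worlds with no edge between distinct components, so it is not connected.
So no modal formula (or set of formulas) defines exactly the connected frames.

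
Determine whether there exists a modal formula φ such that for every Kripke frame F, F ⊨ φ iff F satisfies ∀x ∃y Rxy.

Yes, by □q → ◇q

The condition is seriality. A defining modal formula is □q → ◇q.
Suppose □q→◇q is valid. At any x set V(q)=W. Then □q at x, so ◇q at x, so x has a successor.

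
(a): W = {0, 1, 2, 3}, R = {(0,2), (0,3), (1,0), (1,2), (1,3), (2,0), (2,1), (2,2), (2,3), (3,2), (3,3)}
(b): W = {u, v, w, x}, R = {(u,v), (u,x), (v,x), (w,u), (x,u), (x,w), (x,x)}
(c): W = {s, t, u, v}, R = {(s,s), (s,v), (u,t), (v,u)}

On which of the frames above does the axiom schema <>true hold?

(a), (b)

The schema corresponds to seriality: forall x exists y Rxy.
(a): satisfies the condition.
(b): satisfies the condition.
(c): fails — world t has no successor.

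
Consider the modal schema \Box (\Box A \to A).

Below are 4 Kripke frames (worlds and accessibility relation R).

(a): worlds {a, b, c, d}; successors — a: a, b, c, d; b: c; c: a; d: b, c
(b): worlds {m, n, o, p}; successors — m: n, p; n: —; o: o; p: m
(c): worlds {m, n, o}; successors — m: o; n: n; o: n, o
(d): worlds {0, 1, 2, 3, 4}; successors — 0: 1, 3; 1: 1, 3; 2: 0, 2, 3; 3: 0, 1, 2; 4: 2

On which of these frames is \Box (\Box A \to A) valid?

(c)

The schema corresponds to shift-reflexivity: \forall x \forall y (Rxy \to Ryy).
(a): fails — Rbc but not Rcc.
(b): fails — Rpm but not Rmm.
(c): satisfies the condition.
(d): fails — R23 but not R33.
Valid on: (c).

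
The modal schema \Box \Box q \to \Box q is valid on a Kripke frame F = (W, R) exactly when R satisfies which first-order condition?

density: \forall x \forall y (Rxy \to \exists z (Rxz \wedge Rzy))

Suppose □□q→□q is valid. Take Rxy and set V(q)={w : xR²w}. Then □□q at x, so □q at x, so q at y, i.e. ∃z(Rxz∧Rzy).
The converse is a direct semantic check.
Frame condition: \forall x \forall y (Rxy \to \exists z (Rxz \wedge Rzy)).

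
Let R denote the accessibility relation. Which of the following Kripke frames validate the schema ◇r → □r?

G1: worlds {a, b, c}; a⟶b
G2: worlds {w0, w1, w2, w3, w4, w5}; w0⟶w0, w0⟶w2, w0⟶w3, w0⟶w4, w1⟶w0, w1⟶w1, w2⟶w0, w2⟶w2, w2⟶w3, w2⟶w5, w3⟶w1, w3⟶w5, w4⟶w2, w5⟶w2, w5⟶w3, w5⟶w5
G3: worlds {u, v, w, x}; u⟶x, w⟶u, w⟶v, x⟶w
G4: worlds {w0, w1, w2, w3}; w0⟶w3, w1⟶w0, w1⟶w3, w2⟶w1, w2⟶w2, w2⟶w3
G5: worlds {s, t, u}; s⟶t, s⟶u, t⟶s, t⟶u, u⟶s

This is the axiom for partial functionality; its first-order frame correspondent is ∀x ∀y ∀z (Rxy ∧ Rxz → y = z).
G1: ✓.
G2: fails — w0 sees both w0 and w2.
G3: fails — w sees both u and v.
G4: fails — w1 sees both w0 and w3.
G5: fails — s sees both t and u.
Valid on: G1.

G1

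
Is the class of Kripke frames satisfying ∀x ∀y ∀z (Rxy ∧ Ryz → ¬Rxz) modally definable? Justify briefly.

Not definable by any modal formula

If a class were modally definable it would be closed under surjective bounded morphisms (Goldblatt–Thomason).
The 3-cycle (worlds s,t,u with s→t→u→s) is intransitive. Mapping every world to a single reflexive point • is a surjective bounded morphism; the reflexive point is not intransitive (R••∧R•• but R••).
So no modal formula (or set of formulas) defines exactly the intransitive frames.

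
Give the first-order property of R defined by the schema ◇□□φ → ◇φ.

∀x ∀y (xRy → ∃w (yR²w ∧ xRw))

This is a Sahlqvist (Geach-type) schema ◇^1□^2φ → □^0◇^1φ.
First-order correspondent: ∀x ∀y (xRy → ∃w (yR²w ∧ xRw)).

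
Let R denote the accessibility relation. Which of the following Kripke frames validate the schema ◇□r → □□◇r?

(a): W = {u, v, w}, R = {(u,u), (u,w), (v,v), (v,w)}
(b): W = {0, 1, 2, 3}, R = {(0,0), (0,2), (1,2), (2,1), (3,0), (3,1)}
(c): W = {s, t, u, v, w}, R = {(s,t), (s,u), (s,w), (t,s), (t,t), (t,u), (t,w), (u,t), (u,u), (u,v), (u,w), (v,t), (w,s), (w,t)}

(c)

Frame correspondent (Sahlqvist): ∀x ∀y ∀z ((xRy ∧ xR²z) → ∃w (yRw ∧ zRw)) — i.e. a generalized confluence (Geach) condition.
(a): fails — uRu, uR²w but no t with uRt and wRt.
(b): fails — 0R0, 0R²2 but no w with 0Rw and 2Rw.
(c): satisfies the condition.
Valid on: (c).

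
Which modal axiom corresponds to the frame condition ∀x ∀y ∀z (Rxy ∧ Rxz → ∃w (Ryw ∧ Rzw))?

A defining formula is ◇□q → □◇q (the .2 axiom).
Suppose ◇□q→□◇q is valid. Take Rxy, Rxz and set V(q)={w : Ryw}. Then □q at y so ◇□q at x, so □◇q at x, so ◇q at z, giving w with Rzw and Ryw.

◇□q → □◇q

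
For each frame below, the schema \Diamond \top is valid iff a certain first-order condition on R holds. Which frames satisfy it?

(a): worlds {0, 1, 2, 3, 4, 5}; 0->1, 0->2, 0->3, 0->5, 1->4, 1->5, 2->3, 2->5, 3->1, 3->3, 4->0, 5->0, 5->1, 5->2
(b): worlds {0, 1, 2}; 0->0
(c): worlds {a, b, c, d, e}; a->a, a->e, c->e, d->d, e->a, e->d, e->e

Frame correspondent (Sahlqvist): \forall x \exists y Rxy — i.e. seriality.
(a): ✓.
(b): fails — world 1 has no successor.
(c): fails — world b has no successor.

(a)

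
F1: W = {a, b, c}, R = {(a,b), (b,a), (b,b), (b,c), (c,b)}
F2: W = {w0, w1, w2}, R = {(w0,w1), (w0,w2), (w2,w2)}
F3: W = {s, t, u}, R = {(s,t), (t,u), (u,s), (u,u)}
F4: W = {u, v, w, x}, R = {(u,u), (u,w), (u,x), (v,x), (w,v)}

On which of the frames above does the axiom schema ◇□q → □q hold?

This is the axiom for a generalized confluence (Geach) condition; its first-order frame correspondent is ∀x ∀y ∀z ((xRy ∧ xRz) → ∃w (yRw ∧ z = w)).
F1: fails — bRa, bRa but no w with aRw and a=w.
F2: fails — w0Rw1, w0Rw1 but no w with w1Rw and w1=w.
F3: fails — sRt, sRt but no w with tRw and t=w.
F4: fails — uRw, uRu but no t with wRt and u=t.
Valid on no frame.

none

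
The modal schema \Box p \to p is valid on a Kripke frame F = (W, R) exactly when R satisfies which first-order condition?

This is the T axiom.
It corresponds to reflexivity: \forall x Rxx.

reflexivity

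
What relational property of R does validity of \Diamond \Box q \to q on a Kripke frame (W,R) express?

symmetry: \forall x \forall y (Rxy \to Ryx)

Replacing q by ¬q and contraposing gives the equivalent schema q → □◇q.
Suppose q→□◇q is valid. Take Rxy and set V(q)={x}. Then q at x, so □◇q at x, so ◇q at y, so some z with Ryz has q; z=x, i.e. Ryx.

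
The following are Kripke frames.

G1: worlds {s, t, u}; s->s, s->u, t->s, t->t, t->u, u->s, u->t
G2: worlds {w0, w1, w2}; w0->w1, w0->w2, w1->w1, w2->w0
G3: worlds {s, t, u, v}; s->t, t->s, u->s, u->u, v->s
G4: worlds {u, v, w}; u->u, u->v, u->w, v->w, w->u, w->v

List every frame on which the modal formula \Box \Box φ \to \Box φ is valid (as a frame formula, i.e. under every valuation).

G1

This is the axiom for density; its first-order frame correspondent is \forall x \forall y (Rxy \to \exists z (Rxz \wedge Rzy)).
G1: holds.
G2: fails — Rw2w0 but no z with Rw2z and Rzw0.
G3: fails — Rvs but no z with Rvz and Rzs.
G4: fails — Rvw but no z with Rvz and Rzw.
Valid on: G1.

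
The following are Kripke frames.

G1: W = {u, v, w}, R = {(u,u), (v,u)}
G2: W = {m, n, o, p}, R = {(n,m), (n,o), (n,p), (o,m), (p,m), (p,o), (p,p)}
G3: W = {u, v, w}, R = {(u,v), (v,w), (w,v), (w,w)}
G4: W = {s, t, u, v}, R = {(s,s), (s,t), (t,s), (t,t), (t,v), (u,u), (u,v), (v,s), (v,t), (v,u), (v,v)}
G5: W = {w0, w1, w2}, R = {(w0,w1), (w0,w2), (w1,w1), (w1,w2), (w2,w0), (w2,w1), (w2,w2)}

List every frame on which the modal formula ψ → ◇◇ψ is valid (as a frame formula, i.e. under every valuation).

Frame correspondent (Sahlqvist): ∀x ∃w (x = w ∧ xR²w) — i.e. a generalized confluence (Geach) condition.
G1: fails — at v but no t with v=t and vR²t.
G2: fails — at m but no w with m=w and mR²w.
G3: fails — at u but no t with u=t and uR²t.
G4: holds.
G5: holds.

G4, G5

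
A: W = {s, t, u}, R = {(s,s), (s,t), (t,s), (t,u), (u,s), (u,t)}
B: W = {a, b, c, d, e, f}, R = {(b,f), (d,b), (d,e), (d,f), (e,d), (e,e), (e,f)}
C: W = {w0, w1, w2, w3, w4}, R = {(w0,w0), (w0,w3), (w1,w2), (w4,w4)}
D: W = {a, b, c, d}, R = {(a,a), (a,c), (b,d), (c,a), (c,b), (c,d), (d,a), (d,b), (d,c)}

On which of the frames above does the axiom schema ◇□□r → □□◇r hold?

A

The schema corresponds to a generalized confluence (Geach) condition: ∀x ∀y ∀z ((xRy ∧ xR²z) → ∃w (yR²w ∧ zRw)).
A: ✓.
B: fails — dRb, dR²d but no w with bR²w and dRw.
C: fails — w0Rw0, w0R²w3 but no w with w0R²w and w3Rw.
D: fails — cRb, cR²b but no w with bR²w and bRw.
Valid on: A.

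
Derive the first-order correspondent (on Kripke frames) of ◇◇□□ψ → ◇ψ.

This is a Sahlqvist (Geach-type) schema ◇^2□^2ψ → □^0◇^1ψ.
Minimal-valuation argument: fix x; take any y with xR^2y and any z with xR^0z. Set V(ψ) to the set of worlds R-reachable from y in exactly 2 steps. Then □^2ψ holds at y, so the antecedent holds at x; validity forces ◇^1ψ at z, giving a w with zR^1w and yR^2w.
First-order correspondent: ∀x ∀y (xR²y → ∃w (yR²w ∧ xRw)).

∀x ∀y (xR²y → ∃w (yR²w ∧ xRw))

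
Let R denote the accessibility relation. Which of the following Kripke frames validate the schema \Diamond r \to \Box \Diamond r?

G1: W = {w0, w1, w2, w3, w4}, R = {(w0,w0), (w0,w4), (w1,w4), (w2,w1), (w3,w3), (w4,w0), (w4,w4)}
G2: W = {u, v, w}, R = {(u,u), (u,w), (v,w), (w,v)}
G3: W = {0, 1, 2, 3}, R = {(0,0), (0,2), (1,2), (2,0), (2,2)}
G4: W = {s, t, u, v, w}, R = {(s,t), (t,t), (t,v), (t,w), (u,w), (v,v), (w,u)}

Frame correspondent (Sahlqvist): \forall x \forall y \forall z (Rxy \wedge Rxz \to Ryz) — i.e. the Euclidean property.
G1: fails — Rw2w1 and Rw2w1 but not Rw1w1.
G2: fails — Ruw and Ruw but not Rww.
G3: satisfies the condition.
G4: fails — Rtv and Rtw but not Rvw.
Valid on: G3.

G3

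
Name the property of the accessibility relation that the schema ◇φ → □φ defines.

partial functionality: ∀x ∀y ∀z (Rxy ∧ Rxz → y = z)

This schema is the CD axiom.
It corresponds to partial functionality: ∀x ∀y ∀z (Rxy ∧ Rxz → y = z).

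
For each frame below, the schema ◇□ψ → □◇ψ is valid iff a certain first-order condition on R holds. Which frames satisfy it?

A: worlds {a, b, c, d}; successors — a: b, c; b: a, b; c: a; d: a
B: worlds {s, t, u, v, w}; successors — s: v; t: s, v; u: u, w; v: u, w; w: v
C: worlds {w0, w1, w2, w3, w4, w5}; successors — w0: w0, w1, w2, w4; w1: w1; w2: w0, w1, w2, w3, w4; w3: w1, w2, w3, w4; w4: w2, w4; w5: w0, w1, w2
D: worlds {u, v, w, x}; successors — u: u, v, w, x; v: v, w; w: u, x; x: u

The schema corresponds to convergence: ∀x ∀y ∀z (Rxy ∧ Rxz → ∃w (Ryw ∧ Rzw)).
A: holds.
B: fails — Rtv and Rts but v and s have no common successor.
C: fails — Rw0w1 and Rw0w4 but w1 and w4 have no common successor.
D: fails — Ruv and Ruw but v and w have no common successor.
Valid on: A.

A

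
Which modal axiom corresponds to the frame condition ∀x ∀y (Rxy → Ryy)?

This is shift-reflexivity; the standard corresponding axiom is T□: □(□p → p).
Suppose □(□p→p) is valid. Take Rxy and set V(p)={w : Ryw}. Then at y, □p holds; since □(□p→p) at x, □p→p at y, so p at y, i.e. Ryy.

□(□p → p)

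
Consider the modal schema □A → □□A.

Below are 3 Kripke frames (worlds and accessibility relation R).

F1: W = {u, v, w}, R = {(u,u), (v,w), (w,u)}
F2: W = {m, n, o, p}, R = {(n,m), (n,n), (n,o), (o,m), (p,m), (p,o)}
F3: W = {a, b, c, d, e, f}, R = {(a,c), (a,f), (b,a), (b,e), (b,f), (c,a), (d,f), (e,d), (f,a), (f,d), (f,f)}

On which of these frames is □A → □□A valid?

F2

This is the axiom for transitivity; its first-order frame correspondent is ∀x ∀y ∀z (Rxy ∧ Ryz → Rxz).
F1: fails — Rvw and Rwu but not Rvu.
F2: satisfies the condition.
F3: fails — Rbf and Rfd but not Rbd.
Valid on: F2.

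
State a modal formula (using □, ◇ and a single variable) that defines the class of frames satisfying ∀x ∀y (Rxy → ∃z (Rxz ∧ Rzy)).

□□p → □p

This is density; the standard corresponding axiom is C4: □□p → □p.
Suppose □□p→□p is valid. Take Rxy and set V(p)={w : xR²w}. Then □□p at x, so □p at x, so p at y, i.e. ∃z(Rxz∧Rzy).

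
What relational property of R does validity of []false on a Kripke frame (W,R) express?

emptiness of R

This schema is the Ver axiom.
Its frame correspondent is emptiness of R — forall x forall y ~Rxy.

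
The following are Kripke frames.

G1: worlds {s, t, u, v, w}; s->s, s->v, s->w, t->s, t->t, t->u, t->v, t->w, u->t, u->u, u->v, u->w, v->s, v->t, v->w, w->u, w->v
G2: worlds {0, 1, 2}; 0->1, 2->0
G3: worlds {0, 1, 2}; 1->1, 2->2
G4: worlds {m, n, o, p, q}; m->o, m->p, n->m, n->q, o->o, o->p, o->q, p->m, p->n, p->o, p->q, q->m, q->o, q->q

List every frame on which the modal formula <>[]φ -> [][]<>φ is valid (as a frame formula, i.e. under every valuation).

G3

The schema corresponds to a generalized confluence (Geach) condition: forall x forall y forall z ((xRy & x R^2 z) -> exists w (yRw & zRw)).
G1: fails — sRv, sR²w but no w* with vRw* and wRw*.
G2: fails — 2R0, 2R²1 but no w with 0Rw and 1Rw.
G3: satisfies the condition.
G4: fails — pRn, pR²m but no w with nRw and mRw.
Valid on: G3.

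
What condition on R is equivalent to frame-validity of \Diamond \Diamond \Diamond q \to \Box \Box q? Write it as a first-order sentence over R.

\forall x \forall y \forall z ((x R^3 y \wedge x R^2 z) \to \exists w (y = w \wedge z = w))

This is a Sahlqvist (Geach-type) schema ◇^3□^0q → □^2◇^0q.
Minimal-valuation argument: fix x; take any y with xR^3y and any z with xR^2z. Set V(q) to the set of worlds R-reachable from y in exactly 0 steps. Then □^0q holds at y, so the antecedent holds at x; validity forces ◇^0q at z, giving a w with zR^0w and yR^0w.
First-order correspondent: \forall x \forall y \forall z ((x R^3 y \wedge x R^2 z) \to \exists w (y = w \wedge z = w)).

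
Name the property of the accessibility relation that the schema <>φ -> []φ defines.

Suppose ◇φ→□φ is valid. Take Rxy, Rxz and set V(φ)={y}. Then ◇φ at x, so □φ at x, so φ at z, i.e. z=y.
The converse is a direct semantic check.
So the correspondent is partial functionality.

partial functionality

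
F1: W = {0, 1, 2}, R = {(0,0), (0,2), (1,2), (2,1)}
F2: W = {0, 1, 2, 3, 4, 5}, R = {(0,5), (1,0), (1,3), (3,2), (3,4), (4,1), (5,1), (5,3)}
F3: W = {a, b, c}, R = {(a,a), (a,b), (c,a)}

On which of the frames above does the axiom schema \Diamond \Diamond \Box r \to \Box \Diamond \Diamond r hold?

none

The schema corresponds to a generalized confluence (Geach) condition: \forall x \forall y \forall z ((x R^2 y \wedge xRz) \to \exists w (yRw \wedge z R^2 w)).
F1: fails — 0R²2, 0R2 but no w with 2Rw and 2R²w.
F2: fails — 1R²2, 1R0 but no w with 2Rw and 0R²w.
F3: fails — aR²a, aRb but no w with aRw and bR²w.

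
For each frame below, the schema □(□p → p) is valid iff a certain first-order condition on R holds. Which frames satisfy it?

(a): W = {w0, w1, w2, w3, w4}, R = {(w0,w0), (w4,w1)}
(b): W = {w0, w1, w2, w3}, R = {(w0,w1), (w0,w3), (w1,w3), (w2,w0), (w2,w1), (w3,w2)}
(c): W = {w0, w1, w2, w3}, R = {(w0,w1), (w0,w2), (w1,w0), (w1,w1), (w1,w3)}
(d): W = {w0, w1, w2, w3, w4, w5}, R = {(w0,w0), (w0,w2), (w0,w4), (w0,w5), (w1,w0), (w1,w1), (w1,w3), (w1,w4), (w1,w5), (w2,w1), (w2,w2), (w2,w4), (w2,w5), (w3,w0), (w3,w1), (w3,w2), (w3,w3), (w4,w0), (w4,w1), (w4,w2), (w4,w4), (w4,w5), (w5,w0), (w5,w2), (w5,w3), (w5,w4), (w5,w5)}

The schema corresponds to shift-reflexivity: ∀x ∀y (Rxy → Ryy).
(a): fails — Rw4w1 but not Rw1w1.
(b): fails — Rw3w2 but not Rw2w2.
(c): fails — Rw1w0 but not Rw0w0.
(d): condition met.

(d)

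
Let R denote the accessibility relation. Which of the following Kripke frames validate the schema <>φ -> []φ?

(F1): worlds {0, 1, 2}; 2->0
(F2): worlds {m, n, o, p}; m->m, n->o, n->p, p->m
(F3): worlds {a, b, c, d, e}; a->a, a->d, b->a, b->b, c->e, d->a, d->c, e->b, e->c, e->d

(F1)

This is the axiom for partial functionality; its first-order frame correspondent is forall x forall y forall z (Rxy & Rxz -> y = z).
(F1): holds.
(F2): fails — n sees both o and p.
(F3): fails — a sees both a and d.
Valid on: (F1).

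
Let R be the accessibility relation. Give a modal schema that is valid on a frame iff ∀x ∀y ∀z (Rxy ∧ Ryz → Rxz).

□ψ → □□ψ

This is transitivity; the standard corresponding axiom is 4: □ψ → □□ψ.
Suppose □ψ→□□ψ is valid. Take Rxy, Ryz and set V(ψ)={w : Rxw}. Then □ψ at x, so □□ψ at x, so □ψ at y, so ψ at z, i.e. Rxz.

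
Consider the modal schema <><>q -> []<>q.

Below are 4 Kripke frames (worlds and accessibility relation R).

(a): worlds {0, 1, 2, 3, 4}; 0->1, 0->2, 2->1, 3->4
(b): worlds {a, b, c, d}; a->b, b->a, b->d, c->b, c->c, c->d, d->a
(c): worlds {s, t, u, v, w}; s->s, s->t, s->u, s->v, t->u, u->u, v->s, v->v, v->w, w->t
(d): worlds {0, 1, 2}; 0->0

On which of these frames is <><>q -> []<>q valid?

Frame correspondent (Sahlqvist): forall x forall y forall z ((x R^2 y & xRz) -> exists w (y = w & zRw)) — i.e. a generalized confluence (Geach) condition.
(a): fails — 0R²1, 0R1 but no w with 1=w and 1Rw.
(b): fails — bR²a, bRa but no w with a=w and aRw.
(c): fails — sR²s, sRt but no w* with s=w* and tRw*.
(d): holds.
Valid on: (d).

(d)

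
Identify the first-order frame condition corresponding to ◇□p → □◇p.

convergence

Suppose ◇□p→□◇p is valid. Take Rxy, Rxz and set V(p)={w : Ryw}. Then □p at y so ◇□p at x, so □◇p at x, so ◇p at z, giving w with Rzw and Ryw.
The converse is a direct semantic check.
So the correspondent is convergence.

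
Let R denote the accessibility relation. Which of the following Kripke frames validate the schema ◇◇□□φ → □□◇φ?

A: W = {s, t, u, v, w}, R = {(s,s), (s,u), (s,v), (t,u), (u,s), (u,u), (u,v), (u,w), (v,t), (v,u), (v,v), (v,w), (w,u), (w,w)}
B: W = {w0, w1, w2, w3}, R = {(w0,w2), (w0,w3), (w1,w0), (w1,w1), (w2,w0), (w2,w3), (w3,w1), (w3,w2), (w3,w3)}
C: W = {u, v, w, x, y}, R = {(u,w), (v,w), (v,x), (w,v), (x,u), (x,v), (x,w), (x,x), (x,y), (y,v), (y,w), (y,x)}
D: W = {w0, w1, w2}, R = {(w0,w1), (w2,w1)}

This is the axiom for a generalized confluence (Geach) condition; its first-order frame correspondent is ∀x ∀y ∀z ((xR²y ∧ xR²z) → ∃w (yR²w ∧ zRw)).
A: condition met.
B: condition met.
C: fails — vR²u, vR²u but no t with uR²t and uRt.
D: condition met.
Valid on: A, B, D.

A, B, D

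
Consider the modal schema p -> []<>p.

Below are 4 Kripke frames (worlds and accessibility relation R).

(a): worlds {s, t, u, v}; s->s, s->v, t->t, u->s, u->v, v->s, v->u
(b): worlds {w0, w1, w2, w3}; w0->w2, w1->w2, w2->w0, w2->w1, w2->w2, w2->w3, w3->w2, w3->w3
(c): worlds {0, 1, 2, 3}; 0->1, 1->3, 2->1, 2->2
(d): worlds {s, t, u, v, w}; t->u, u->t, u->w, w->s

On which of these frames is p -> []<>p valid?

This is the axiom for symmetry; its first-order frame correspondent is forall x forall y (Rxy -> Ryx).
(a): fails — Rus but not Rsu.
(b): ✓.
(c): fails — R01 but not R10.
(d): fails — Rws but not Rsw.
Valid on: (b).

(b)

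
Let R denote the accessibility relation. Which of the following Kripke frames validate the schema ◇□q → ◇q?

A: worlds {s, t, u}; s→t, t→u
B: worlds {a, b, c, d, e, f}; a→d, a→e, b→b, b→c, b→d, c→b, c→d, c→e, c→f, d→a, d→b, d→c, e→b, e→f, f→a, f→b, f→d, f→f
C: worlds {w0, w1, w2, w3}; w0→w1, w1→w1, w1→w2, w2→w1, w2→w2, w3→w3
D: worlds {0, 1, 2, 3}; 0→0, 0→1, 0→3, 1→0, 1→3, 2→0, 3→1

C

This is the axiom for a generalized confluence (Geach) condition; its first-order frame correspondent is ∀x ∀y (xRy → ∃w (yRw ∧ xRw)).
A: fails — sRt but no w with tRw and sRw.
B: fails — aRd but no w with dRw and aRw.
C: ✓.
D: fails — 1R3 but no w with 3Rw and 1Rw.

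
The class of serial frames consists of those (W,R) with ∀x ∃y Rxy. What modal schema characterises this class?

The condition is seriality. The D schema □r → ◇r defines it.

□r → ◇r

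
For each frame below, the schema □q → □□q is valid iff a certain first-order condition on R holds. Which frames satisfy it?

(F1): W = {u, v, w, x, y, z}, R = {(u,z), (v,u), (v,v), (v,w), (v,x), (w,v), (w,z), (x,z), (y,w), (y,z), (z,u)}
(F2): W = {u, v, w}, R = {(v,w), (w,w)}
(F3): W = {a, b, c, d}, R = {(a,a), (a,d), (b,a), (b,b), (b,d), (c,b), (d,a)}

This is the axiom for transitivity; its first-order frame correspondent is ∀x ∀y ∀z (Rxy ∧ Ryz → Rxz).
(F1): fails — Ruz and Rzu but not Ruu.
(F2): ✓.
(F3): fails — Rcb and Rba but not Rca.

(F2)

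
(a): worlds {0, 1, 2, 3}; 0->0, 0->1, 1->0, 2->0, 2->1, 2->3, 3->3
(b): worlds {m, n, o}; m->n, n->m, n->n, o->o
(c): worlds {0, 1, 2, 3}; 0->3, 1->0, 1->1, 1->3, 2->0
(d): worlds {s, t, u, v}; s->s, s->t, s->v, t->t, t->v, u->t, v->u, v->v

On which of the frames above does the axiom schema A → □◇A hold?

The schema corresponds to symmetry: ∀x ∀y (Rxy → Ryx).
(a): fails — R23 but not R32.
(b): satisfies the condition.
(c): fails — R10 but not R01.
(d): fails — Rtv but not Rvt.

(b)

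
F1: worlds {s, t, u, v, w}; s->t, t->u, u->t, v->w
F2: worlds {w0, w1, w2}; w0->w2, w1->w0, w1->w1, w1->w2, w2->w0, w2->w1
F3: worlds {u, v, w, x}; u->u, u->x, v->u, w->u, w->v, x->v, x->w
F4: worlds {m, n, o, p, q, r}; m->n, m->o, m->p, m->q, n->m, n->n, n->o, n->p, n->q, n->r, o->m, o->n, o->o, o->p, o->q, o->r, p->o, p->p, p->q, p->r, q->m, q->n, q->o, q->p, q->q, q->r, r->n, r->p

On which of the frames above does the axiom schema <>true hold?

F2, F3, F4

The schema corresponds to seriality: forall x exists y Rxy.
F1: fails — world w has no successor.
F2: satisfies the condition.
F3: satisfies the condition.
F4: satisfies the condition.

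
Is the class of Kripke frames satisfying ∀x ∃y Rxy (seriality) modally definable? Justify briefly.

Definable; □r → ◇r defines it

The condition is seriality. A defining modal formula is □r → ◇r.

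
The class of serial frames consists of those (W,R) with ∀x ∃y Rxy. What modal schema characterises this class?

□r → ◇r

A defining formula is □r → ◇r (the D axiom).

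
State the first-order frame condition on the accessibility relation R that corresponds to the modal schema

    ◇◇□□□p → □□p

This is a Sahlqvist (Geach-type) schema ◇^2□^3p → □^2◇^0p.
Minimal-valuation argument: fix x; take any y with xR^2y and any z with xR^2z. Set V(p) to the set of worlds R-reachable from y in exactly 3 steps. Then □^3p holds at y, so the antecedent holds at x; validity forces ◇^0p at z, giving a w with zR^0w and yR^3w.
First-order correspondent: ∀x ∀y ∀z ((xR²y ∧ xR²z) → ∃w (yR³w ∧ z = w)).

∀x ∀y ∀z ((xR²y ∧ xR²z) → ∃w (yR³w ∧ z = w))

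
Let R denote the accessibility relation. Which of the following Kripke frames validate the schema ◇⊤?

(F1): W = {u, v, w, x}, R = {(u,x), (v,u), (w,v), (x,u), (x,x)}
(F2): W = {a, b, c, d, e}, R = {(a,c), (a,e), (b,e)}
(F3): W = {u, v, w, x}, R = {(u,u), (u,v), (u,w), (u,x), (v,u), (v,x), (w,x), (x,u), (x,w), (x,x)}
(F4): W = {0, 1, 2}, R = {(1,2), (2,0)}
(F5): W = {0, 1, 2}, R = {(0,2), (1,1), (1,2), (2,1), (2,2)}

This is the axiom for seriality; its first-order frame correspondent is ∀x ∃y Rxy.
(F1): condition met.
(F2): fails — world c has no successor.
(F3): condition met.
(F4): fails — world 0 has no successor.
(F5): condition met.
Valid on: (F1), (F3), (F5).

(F1), (F3), (F5)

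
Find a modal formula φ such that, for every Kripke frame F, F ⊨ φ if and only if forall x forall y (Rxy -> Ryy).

The condition is shift-reflexivity. The T□ schema □(□ψ → ψ) defines it.
Suppose □(□ψ→ψ) is valid. Take Rxy and set V(ψ)={w : Ryw}. Then at y, □ψ holds; since □(□ψ→ψ) at x, □ψ→ψ at y, so ψ at y, i.e. Ryy.

□(□ψ → ψ)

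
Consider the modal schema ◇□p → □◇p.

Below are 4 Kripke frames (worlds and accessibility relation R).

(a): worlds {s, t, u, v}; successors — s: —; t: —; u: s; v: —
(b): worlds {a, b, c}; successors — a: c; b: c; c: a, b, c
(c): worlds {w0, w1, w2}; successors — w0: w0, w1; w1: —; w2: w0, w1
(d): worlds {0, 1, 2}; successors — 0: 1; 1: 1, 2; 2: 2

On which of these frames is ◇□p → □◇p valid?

Frame correspondent (Sahlqvist): ∀x ∀y ∀z (Rxy ∧ Rxz → ∃w (Ryw ∧ Rzw)) — i.e. convergence.
(a): fails — Rus and Rus but s and s have no common successor.
(b): condition met.
(c): fails — Rw0w1 and Rw0w1 but w1 and w1 have no common successor.
(d): condition met.
Valid on: (b), (d).

(b), (d)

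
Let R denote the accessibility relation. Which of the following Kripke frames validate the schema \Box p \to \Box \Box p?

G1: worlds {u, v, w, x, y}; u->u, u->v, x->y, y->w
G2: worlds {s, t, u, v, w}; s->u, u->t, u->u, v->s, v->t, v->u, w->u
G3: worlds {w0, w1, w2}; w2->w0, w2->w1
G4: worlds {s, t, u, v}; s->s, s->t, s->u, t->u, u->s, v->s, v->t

G3

Frame correspondent (Sahlqvist): \forall x \forall y \forall z (Rxy \wedge Ryz \to Rxz) — i.e. transitivity.
G1: fails — Rxy and Ryw but not Rxw.
G2: fails — Rwu and Rut but not Rwt.
G3: condition met.
G4: fails — Rus and Rsu but not Ruu.
Valid on: G3.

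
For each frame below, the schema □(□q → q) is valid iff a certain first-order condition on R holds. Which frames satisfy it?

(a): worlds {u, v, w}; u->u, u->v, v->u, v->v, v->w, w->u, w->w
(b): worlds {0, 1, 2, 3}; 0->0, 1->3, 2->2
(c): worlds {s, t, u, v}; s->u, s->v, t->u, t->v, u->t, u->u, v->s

(a)

The schema corresponds to shift-reflexivity: ∀x ∀y (Rxy → Ryy).
(a): satisfies the condition.
(b): fails — R13 but not R33.
(c): fails — Rtv but not Rvv.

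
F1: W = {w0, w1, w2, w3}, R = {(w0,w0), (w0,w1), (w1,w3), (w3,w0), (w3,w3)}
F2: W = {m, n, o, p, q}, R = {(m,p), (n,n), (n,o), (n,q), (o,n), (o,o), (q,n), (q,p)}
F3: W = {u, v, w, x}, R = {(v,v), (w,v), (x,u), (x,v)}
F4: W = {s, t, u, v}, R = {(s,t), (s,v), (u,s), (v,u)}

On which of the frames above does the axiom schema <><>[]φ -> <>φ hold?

The schema corresponds to a generalized confluence (Geach) condition: forall x forall y (x R^2 y -> exists w (yRw & xRw)).
F1: fails — w0R²w1 but no w with w1Rw and w0Rw.
F2: fails — nR²p but no w with pRw and nRw.
F3: holds.
F4: fails — sR²u but no w with uRw and sRw.
Valid on: F3.

F3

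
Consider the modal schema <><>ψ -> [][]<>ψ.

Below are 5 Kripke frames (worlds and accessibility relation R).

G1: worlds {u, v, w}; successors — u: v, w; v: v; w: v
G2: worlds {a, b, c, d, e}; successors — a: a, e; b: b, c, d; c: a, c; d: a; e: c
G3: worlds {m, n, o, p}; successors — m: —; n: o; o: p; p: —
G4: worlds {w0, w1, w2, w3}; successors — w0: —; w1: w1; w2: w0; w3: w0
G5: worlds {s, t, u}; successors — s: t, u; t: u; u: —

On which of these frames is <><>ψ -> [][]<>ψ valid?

Frame correspondent (Sahlqvist): forall x forall y forall z ((x R^2 y & x R^2 z) -> exists w (y = w & zRw)) — i.e. a generalized confluence (Geach) condition.
G1: holds.
G2: fails — aR²a, aR²e but no w with a=w and eRw.
G3: fails — nR²p, nR²p but no w with p=w and pRw.
G4: holds.
G5: fails — sR²u, sR²u but no w with u=w and uRw.
Valid on: G1, G4.

G1, G4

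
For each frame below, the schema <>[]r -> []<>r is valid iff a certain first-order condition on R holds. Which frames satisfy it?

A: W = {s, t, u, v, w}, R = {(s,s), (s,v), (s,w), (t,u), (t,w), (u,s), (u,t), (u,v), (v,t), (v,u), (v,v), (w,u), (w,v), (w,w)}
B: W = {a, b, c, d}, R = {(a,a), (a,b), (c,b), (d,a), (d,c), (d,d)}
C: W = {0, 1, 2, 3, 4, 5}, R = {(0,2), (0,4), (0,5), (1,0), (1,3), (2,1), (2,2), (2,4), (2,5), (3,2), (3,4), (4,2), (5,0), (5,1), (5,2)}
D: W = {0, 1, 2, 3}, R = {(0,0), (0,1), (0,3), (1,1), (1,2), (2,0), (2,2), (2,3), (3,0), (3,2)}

D

This is the axiom for convergence; its first-order frame correspondent is forall x forall y forall z (Rxy & Rxz -> exists w (Ryw & Rzw)).
A: fails — Rvt and Rvu but t and u have no common successor.
B: fails — Rab and Rab but b and b have no common successor.
C: fails — R22 and R21 but 2 and 1 have no common successor.
D: ✓.
Valid on: D.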